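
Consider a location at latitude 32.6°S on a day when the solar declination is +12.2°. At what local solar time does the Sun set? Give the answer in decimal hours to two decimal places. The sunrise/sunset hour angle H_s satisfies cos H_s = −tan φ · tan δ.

The sunset hour angle satisfies cos H_s = −tan φ tan δ = 0.1383, giving H_s = 82.05°.
Sunset is at 12 + H_s/15 = 12 + 5.470 = 17.470 h local solar time.

17.47 h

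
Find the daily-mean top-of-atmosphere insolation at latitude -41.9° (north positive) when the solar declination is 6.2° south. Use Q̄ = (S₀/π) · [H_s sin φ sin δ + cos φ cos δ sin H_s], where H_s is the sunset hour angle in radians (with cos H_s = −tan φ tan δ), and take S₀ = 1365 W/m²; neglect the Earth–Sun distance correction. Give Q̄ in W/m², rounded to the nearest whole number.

372 W/m²

The sunset hour angle satisfies cos H_s = −tan φ tan δ = -0.0975, giving H_s = 95.60°. In radians, H_s = 1.6685.
H_s sin φ sin δ = 1.6685 × -0.6678 × -0.1080 = 0.1203.
cos φ cos δ sin H_s = 0.7443 × 0.9942 × 0.9952 = 0.7364.
Q̄ = (1365/π) × (0.1203 + 0.7364) = 434.49 × 0.8567 = 372.23 W/m².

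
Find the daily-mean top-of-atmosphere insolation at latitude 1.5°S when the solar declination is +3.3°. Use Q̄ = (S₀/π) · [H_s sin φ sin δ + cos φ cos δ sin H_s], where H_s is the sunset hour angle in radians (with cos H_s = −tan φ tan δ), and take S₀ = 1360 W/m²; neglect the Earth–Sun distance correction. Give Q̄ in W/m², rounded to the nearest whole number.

431 W/m²

cos H_s = −tan(-1.5°) · tan(3.3°) = 0.0015, so H_s = arccos(0.0015) = 89.91°. In radians, H_s = 1.5692.
H_s sin φ sin δ = 1.5692 × -0.0262 × 0.0576 = -0.0024.
cos φ cos δ sin H_s = 0.9997 × 0.9983 × 1.0000 = 0.9980.
Q̄ = (1360/π) × (-0.0024 + 0.9980) = 432.90 × 0.9956 = 431.00 W/m².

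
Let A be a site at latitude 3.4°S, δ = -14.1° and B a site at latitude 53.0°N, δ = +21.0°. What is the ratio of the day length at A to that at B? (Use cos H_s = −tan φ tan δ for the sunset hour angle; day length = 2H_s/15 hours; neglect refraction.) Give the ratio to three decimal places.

A: H_s = arccos(−tan -3.4° · tan -14.1°) = 90.86°, so 2H_s/15 = 12.1147 h.
B: H_s = arccos(−tan 53.0° · tan 21.0°) = 120.62°, so 2H_s/15 = 16.0827 h.
Ratio A/B = 12.1147 / 16.0827 = 0.7533.

0.753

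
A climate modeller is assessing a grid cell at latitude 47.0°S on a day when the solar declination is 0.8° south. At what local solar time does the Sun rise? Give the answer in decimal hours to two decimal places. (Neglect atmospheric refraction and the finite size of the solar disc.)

cos H_s = −tan(-47.0°) · tan(-0.8°) = -0.0150, so H_s = arccos(-0.0150) = 90.86°.
Sunrise is at 12 − H_s/15 = 12 − 6.057 = 5.943 h local solar time.

5.94 h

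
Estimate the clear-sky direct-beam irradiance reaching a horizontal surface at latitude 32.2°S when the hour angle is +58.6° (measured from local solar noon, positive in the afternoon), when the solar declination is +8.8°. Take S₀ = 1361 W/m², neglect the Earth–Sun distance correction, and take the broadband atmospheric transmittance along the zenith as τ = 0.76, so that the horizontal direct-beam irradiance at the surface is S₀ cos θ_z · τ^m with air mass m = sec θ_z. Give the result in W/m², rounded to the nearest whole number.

cos θ_z = sin φ sin δ + cos φ cos δ cos H = (-0.5329)(0.1530) + (0.8462)(0.9882)(0.5210) = 0.3541.
Air mass m = 1/cos θ_z = 1/0.3541 = 2.824; τ^m = 0.76^2.824 = 0.4607.
Surface direct beam = 1361 × 0.3541 × 0.4607 = 222.03 W/m².

222 W/m²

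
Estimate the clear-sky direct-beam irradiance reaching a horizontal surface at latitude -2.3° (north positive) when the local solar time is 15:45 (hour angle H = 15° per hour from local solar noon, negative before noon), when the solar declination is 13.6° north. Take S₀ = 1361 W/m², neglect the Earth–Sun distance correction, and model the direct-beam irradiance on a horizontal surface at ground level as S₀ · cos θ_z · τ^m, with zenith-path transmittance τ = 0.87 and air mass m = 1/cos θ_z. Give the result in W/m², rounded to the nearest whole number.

555 W/m²

Hour angle H = 15° × (15.75 − 12) = 56.25°.
With φ = -2.3°, δ = 13.6°, H = 56.25°: sin φ sin δ = -0.0094, cos φ cos δ cos H = 0.5396, so cos θ_z = 0.5302.
Air mass m = 1/cos θ_z = 1/0.5302 = 1.886; τ^m = 0.87^1.886 = 0.7690.
Surface direct beam = 1361 × 0.5302 × 0.7690 = 554.91 W/m².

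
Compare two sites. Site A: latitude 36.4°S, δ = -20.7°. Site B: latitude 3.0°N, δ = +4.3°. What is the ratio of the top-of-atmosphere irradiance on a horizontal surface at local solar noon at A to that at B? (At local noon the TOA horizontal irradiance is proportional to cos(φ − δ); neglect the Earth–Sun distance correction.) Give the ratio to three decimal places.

0.963

A: cos θ_z = cos(-36.4° − (-20.7°)) = 0.9627.
B: cos θ_z = cos(3.0° − (4.3°)) = 0.9997.
Ratio A/B = 0.9627 / 0.9997 = 0.9630.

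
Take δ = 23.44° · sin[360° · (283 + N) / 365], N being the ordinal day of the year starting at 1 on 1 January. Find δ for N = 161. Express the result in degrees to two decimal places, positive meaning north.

360 × (283 + 161) / 365 = 437.918°; sin(437.918°) = 0.9778.
δ = 23.44 × 0.9778 = 22.920° ≈ +22.92°.

+22.92°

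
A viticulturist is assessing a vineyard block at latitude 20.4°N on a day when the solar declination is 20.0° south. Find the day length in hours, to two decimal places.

10.96 hours

−tan φ tan δ = −(0.3719)(-0.3640) = 0.1354; H_s = arccos(0.1354) = 82.22°.
Day length = 2 H_s / 15° h⁻¹ = 164.44° / 15 = 10.963 h.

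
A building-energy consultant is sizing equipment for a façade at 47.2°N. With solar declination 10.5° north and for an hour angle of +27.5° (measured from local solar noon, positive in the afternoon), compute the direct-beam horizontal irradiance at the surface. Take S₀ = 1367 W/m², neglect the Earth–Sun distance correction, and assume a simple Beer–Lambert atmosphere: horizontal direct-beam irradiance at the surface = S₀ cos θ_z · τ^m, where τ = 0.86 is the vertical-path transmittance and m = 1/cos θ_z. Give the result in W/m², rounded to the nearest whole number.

cos θ_z = sin(47.2°) sin(10.5°) + cos(47.2°) cos(10.5°) cos(27.50°) = 0.1337 + 0.5926 = 0.7263.
Air mass m = 1/cos θ_z = 1/0.7263 = 1.377; τ^m = 0.86^1.377 = 0.8125.
Surface direct beam = 1367 × 0.7263 × 0.8125 = 806.69 W/m².

807 W/m²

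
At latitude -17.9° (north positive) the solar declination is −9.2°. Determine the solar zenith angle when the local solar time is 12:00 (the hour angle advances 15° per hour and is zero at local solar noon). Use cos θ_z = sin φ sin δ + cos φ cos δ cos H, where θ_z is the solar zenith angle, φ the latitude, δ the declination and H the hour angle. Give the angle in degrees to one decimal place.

8.7°

Hour angle H = 15° × (12 − 12) = 0.00°.
With φ = -17.9°, δ = -9.2°, H = 0.00°: sin φ sin δ = 0.0491, cos φ cos δ cos H = 0.9394, so cos θ_z = 0.9885.
θ_z = arccos(0.9885) = 8.70°.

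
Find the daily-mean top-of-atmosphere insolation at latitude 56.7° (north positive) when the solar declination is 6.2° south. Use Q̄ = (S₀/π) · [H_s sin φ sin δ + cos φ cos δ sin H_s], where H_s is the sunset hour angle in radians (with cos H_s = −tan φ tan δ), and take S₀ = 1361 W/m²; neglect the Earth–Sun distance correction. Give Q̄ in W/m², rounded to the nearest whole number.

178 W/m²

−tan φ tan δ = −(1.5224)(-0.1086) = 0.1653; H_s = arccos(0.1653) = 80.49°. In radians, H_s = 1.4048.
H_s sin φ sin δ = 1.4048 × 0.8358 × -0.1080 = -0.1268.
cos φ cos δ sin H_s = 0.5490 × 0.9942 × 0.9863 = 0.5383.
Q̄ = (1361/π) × (-0.1268 + 0.5383) = 433.22 × 0.4115 = 178.27 W/m².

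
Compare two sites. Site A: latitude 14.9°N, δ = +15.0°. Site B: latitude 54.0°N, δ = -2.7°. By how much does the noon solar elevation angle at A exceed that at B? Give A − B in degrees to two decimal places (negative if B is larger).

+56.60°

A: 90° − |14.9 − (15.0)| = 89.90°.
B: 90° − |54.0 − (-2.7)| = 33.30°.
A − B = 89.90 − 33.30 = 56.60°.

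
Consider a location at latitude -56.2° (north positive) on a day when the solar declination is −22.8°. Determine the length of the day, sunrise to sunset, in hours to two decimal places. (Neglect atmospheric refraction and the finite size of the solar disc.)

cos H_s = −tan(-56.2°) · tan(-22.8°) = -0.6279, so H_s = arccos(-0.6279) = 128.90°.
Day length = 2 H_s / 15° h⁻¹ = 257.80° / 15 = 17.187 h.

17.19 hours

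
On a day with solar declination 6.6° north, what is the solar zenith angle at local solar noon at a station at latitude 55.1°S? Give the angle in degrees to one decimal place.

At local solar noon the hour angle is zero, so the zenith angle is |φ − δ| = |-55.1° − (6.6°)| = 61.7°.

61.7°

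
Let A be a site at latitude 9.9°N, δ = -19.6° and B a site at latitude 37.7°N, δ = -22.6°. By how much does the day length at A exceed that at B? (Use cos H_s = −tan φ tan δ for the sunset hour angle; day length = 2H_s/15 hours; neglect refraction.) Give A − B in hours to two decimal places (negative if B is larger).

A: H_s = arccos(−tan 9.9° · tan -19.6°) = 86.44°, so 2H_s/15 = 11.5253 h.
B: H_s = arccos(−tan 37.7° · tan -22.6°) = 71.23°, so 2H_s/15 = 9.4973 h.
A − B = 11.5253 − 9.4973 = 2.0280 h.

+2.03 h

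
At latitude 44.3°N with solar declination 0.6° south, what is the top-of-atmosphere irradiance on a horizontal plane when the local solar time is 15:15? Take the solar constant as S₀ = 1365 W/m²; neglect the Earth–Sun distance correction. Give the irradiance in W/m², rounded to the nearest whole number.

Hour angle H = 15° × (15.25 − 12) = 48.75°.
cos θ_z = sin(44.3°) sin(-0.6°) + cos(44.3°) cos(-0.6°) cos(48.75°) = -0.0073 + 0.4719 = 0.4646.
Top-of-atmosphere irradiance = S₀ cos θ_z = 1365 × 0.4646 = 634.18 W/m².

634 W/m²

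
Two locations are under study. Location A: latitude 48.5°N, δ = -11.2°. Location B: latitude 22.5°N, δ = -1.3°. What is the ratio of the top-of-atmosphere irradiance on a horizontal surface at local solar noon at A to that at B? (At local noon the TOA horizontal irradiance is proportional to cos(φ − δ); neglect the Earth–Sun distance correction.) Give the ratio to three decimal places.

A: cos θ_z = cos(48.5° − (-11.2°)) = 0.5045.
B: cos θ_z = cos(22.5° − (-1.3°)) = 0.9150.
Ratio A/B = 0.5045 / 0.9150 = 0.5514.

0.551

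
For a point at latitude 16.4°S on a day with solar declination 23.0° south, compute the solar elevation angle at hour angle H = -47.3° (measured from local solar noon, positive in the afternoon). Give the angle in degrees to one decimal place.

cos θ_z = sin φ sin δ + cos φ cos δ cos H = (-0.2823)(-0.3907) + (0.9593)(0.9205)(0.6782) = 0.7092.
θ_z = arccos(0.7092) = 44.83°, so the elevation is 90° − 44.83° = 45.17°.

45.2°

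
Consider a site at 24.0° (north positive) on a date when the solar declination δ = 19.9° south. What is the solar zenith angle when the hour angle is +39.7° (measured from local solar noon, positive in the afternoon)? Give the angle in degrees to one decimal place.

58.5°

cos θ_z = sin(24.0°) sin(-19.9°) + cos(24.0°) cos(-19.9°) cos(39.70°) = -0.1384 + 0.6609 = 0.5225.
θ_z = arccos(0.5225) = 58.50°.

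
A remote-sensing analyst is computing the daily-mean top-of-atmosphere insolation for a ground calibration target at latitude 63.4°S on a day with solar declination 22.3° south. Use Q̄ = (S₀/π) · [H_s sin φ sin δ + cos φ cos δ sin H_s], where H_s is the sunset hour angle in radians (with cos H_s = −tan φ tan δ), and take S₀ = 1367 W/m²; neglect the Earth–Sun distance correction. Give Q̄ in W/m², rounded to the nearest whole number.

The sunset hour angle satisfies cos H_s = −tan φ tan δ = -0.8190, giving H_s = 144.98°. In radians, H_s = 2.5304.
H_s sin φ sin δ = 2.5304 × -0.8942 × -0.3795 = 0.8587.
cos φ cos δ sin H_s = 0.4478 × 0.9252 × 0.5738 = 0.2377.
Q̄ = (1367/π) × (0.8587 + 0.2377) = 435.13 × 1.0964 = 477.08 W/m².

477 W/m²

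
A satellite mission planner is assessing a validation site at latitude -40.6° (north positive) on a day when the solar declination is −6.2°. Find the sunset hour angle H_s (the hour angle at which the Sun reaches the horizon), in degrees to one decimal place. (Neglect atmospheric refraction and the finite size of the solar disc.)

95.3°

−tan φ tan δ = −(-0.8571)(-0.1086) = -0.0931; H_s = arccos(-0.0931) = 95.34°.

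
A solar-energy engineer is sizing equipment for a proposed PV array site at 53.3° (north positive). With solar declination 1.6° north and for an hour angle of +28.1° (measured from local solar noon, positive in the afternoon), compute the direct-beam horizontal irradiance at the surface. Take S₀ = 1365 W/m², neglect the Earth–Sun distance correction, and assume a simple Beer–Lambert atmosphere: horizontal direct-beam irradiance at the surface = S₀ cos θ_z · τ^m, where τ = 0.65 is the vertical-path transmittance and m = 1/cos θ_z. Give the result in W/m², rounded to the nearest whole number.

cos θ_z = sin(53.3°) sin(1.6°) + cos(53.3°) cos(1.6°) cos(28.10°) = 0.0224 + 0.5270 = 0.5494.
Air mass m = 1/cos θ_z = 1/0.5494 = 1.820; τ^m = 0.65^1.820 = 0.4566.
Surface direct beam = 1365 × 0.5494 × 0.4566 = 342.42 W/m².

342 W/m²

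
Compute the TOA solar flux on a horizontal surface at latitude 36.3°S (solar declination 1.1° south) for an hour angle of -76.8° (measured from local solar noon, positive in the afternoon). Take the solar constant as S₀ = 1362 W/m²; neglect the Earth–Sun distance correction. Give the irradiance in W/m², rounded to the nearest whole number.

266 W/m²

With φ = -36.3°, δ = -1.1°, H = -76.80°: sin φ sin δ = 0.0114, cos φ cos δ cos H = 0.1840, so cos θ_z = 0.1954.
Top-of-atmosphere irradiance = S₀ cos θ_z = 1362 × 0.1954 = 266.13 W/m².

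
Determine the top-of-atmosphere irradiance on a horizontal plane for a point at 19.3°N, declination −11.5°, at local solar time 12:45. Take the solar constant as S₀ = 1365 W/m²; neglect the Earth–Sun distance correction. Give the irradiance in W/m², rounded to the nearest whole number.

1148 W/m²

Hour angle H = 15° × (12.75 − 12) = 11.25°.
cos θ_z = sin(19.3°) sin(-11.5°) + cos(19.3°) cos(-11.5°) cos(11.25°) = -0.0659 + 0.9071 = 0.8412.
Top-of-atmosphere irradiance = S₀ cos θ_z = 1365 × 0.8412 = 1148.24 W/m².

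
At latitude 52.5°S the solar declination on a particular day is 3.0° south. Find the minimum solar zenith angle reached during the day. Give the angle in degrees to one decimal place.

At local solar noon the hour angle is zero, so the zenith angle is |φ − δ| = |-52.5° − (-3.0°)| = 49.5°.

49.5°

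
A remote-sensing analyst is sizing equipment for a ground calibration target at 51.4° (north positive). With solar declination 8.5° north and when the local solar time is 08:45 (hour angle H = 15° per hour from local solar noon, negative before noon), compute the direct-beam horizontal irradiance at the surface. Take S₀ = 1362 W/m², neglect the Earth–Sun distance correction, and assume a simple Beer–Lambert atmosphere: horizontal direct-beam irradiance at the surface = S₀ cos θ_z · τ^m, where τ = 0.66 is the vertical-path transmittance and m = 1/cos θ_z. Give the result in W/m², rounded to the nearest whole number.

321 W/m²

Hour angle H = 15° × (8.75 − 12) = -48.75°.
cos θ_z = sin(51.4°) sin(8.5°) + cos(51.4°) cos(8.5°) cos(-48.75°) = 0.1155 + 0.4068 = 0.5223.
Air mass m = 1/cos θ_z = 1/0.5223 = 1.915; τ^m = 0.66^1.915 = 0.4513.
Surface direct beam = 1362 × 0.5223 × 0.4513 = 321.04 W/m².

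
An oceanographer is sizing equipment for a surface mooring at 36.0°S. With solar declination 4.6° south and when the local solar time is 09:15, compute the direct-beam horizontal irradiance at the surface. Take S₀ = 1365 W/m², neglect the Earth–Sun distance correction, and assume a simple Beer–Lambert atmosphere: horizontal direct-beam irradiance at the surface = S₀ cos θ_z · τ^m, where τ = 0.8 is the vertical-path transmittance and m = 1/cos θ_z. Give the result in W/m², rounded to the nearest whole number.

Hour angle H = 15° × (9.25 − 12) = -41.25°.
cos θ_z = sin φ sin δ + cos φ cos δ cos H = (-0.5878)(-0.0802) + (0.8090)(0.9968)(0.7518) = 0.6534.
Air mass m = 1/cos θ_z = 1/0.6534 = 1.530; τ^m = 0.8^1.530 = 0.7108.
Surface direct beam = 1365 × 0.6534 × 0.7108 = 633.96 W/m².

634 W/m²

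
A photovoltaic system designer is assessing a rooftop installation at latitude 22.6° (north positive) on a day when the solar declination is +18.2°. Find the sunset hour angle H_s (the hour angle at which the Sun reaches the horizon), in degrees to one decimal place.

97.9°

−tan φ tan δ = −(0.4163)(0.3288) = -0.1369; H_s = arccos(-0.1369) = 97.87°.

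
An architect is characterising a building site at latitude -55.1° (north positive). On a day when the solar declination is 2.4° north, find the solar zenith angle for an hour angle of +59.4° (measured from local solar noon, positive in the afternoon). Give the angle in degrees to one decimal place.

cos θ_z = sin φ sin δ + cos φ cos δ cos H = (-0.8202)(0.0419) + (0.5721)(0.9991)(0.5090) = 0.2566.
θ_z = arccos(0.2566) = 75.13°.

75.1°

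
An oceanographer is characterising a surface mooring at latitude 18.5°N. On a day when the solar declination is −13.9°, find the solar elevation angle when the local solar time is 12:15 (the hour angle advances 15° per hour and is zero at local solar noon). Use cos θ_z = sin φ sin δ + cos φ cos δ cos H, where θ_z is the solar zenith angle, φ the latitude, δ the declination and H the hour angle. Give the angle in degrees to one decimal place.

Hour angle H = 15° × (12.25 − 12) = 3.75°.
cos θ_z = sin φ sin δ + cos φ cos δ cos H = (0.3173)(-0.2402) + (0.9483)(0.9707)(0.9979) = 0.8424.
θ_z = arccos(0.8424) = 32.61°, so the elevation is 90° − 32.61° = 57.39°.

57.4°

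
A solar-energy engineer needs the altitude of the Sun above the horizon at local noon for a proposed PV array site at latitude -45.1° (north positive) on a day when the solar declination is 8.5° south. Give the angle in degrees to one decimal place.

At local solar noon the hour angle is zero, so the elevation is 90° − |φ − δ| = 90° − |-45.1° − (-8.5°)| = 90° − 36.6° = 53.4°.

53.4°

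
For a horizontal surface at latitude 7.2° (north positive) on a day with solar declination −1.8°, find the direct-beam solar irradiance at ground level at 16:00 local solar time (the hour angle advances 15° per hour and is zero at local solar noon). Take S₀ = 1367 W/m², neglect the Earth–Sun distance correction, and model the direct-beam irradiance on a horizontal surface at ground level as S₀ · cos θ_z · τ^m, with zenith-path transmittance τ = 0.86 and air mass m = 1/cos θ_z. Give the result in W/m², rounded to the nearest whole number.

495 W/m²

Hour angle H = 15° × (16 − 12) = 60.00°.
cos θ_z = sin(7.2°) sin(-1.8°) + cos(7.2°) cos(-1.8°) cos(60.00°) = -0.0039 + 0.4958 = 0.4919.
Air mass m = 1/cos θ_z = 1/0.4919 = 2.033; τ^m = 0.86^2.033 = 0.7359.
Surface direct beam = 1367 × 0.4919 × 0.7359 = 494.84 W/m².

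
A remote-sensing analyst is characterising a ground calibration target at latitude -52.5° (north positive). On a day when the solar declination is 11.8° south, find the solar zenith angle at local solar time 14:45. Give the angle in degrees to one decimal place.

52.4°

Hour angle H = 15° × (14.75 − 12) = 41.25°.
With φ = -52.5°, δ = -11.8°, H = 41.25°: sin φ sin δ = 0.1622, cos φ cos δ cos H = 0.4480, so cos θ_z = 0.6102.
θ_z = arccos(0.6102) = 52.40°.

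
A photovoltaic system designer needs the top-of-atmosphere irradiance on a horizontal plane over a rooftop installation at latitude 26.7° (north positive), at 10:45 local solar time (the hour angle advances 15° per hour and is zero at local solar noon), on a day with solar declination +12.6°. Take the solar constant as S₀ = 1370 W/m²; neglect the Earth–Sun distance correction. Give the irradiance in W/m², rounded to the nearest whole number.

Hour angle H = 15° × (10.75 − 12) = -18.75°.
cos θ_z = sin φ sin δ + cos φ cos δ cos H = (0.4493)(0.2181) + (0.8934)(0.9759)(0.9469) = 0.9236.
Top-of-atmosphere irradiance = S₀ cos θ_z = 1370 × 0.9236 = 1265.33 W/m².

1265 W/m²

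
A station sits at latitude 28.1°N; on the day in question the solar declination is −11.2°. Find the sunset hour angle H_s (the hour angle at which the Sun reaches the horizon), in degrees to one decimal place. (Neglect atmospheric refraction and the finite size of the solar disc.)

83.9°

−tan φ tan δ = −(0.5340)(-0.1980) = 0.1057; H_s = arccos(0.1057) = 83.93°.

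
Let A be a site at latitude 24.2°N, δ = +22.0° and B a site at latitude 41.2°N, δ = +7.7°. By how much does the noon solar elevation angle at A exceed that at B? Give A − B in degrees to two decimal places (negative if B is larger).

+31.30°

A: 90° − |24.2 − (22.0)| = 87.80°.
B: 90° − |41.2 − (7.7)| = 56.50°.
A − B = 87.80 − 56.50 = 31.30°.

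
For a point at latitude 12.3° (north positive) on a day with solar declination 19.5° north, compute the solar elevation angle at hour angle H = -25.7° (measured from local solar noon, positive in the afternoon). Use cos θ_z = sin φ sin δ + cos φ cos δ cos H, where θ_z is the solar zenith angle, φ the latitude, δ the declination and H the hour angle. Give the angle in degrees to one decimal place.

64.3°

cos θ_z = sin φ sin δ + cos φ cos δ cos H = (0.2130)(0.3338) + (0.9770)(0.9426)(0.9011) = 0.9009.
θ_z = arccos(0.9009) = 25.72°, so the elevation is 90° − 25.72° = 64.28°.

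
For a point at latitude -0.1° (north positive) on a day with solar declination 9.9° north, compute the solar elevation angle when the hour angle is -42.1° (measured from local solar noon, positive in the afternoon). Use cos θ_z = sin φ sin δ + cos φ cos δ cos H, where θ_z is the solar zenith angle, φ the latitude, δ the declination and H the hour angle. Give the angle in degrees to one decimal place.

cos θ_z = sin(-0.1°) sin(9.9°) + cos(-0.1°) cos(9.9°) cos(-42.10°) = -0.0003 + 0.7309 = 0.7306.
θ_z = arccos(0.7306) = 43.06°, so the elevation is 90° − 43.06° = 46.94°.

46.9°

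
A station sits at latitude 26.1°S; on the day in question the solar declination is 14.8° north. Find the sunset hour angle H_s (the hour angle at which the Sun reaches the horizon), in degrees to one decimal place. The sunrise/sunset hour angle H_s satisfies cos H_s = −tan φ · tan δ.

82.6°

The sunset hour angle satisfies cos H_s = −tan φ tan δ = 0.1294, giving H_s = 82.57°.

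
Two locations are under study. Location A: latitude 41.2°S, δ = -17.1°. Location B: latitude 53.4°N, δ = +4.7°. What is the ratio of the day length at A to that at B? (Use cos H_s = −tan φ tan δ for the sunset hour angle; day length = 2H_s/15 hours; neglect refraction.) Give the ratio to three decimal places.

1.096

A: H_s = arccos(−tan -41.2° · tan -17.1°) = 105.62°, so 2H_s/15 = 14.0827 h.
B: H_s = arccos(−tan 53.4° · tan 4.7°) = 96.36°, so 2H_s/15 = 12.8480 h.
Ratio A/B = 14.0827 / 12.8480 = 1.0961.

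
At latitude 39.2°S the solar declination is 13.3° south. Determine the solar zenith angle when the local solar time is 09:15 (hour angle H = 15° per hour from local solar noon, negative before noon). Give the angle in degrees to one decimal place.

Hour angle H = 15° × (9.25 − 12) = -41.25°.
cos θ_z = sin(-39.2°) sin(-13.3°) + cos(-39.2°) cos(-13.3°) cos(-41.25°) = 0.1454 + 0.5670 = 0.7124.
θ_z = arccos(0.7124) = 44.57°.

44.6°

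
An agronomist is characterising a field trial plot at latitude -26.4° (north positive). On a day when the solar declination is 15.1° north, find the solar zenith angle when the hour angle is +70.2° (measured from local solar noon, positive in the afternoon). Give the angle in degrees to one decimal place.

With φ = -26.4°, δ = 15.1°, H = 70.20°: sin φ sin δ = -0.1158, cos φ cos δ cos H = 0.2929, so cos θ_z = 0.1771.
θ_z = arccos(0.1771) = 79.80°.

79.8°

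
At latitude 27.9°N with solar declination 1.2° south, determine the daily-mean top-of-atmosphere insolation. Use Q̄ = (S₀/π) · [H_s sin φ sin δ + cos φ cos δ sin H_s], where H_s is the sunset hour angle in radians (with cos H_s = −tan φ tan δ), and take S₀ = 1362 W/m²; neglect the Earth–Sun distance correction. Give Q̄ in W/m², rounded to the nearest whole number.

The sunset hour angle satisfies cos H_s = −tan φ tan δ = 0.0111, giving H_s = 89.36°. In radians, H_s = 1.5596.
H_s sin φ sin δ = 1.5596 × 0.4679 × -0.0209 = -0.0153.
cos φ cos δ sin H_s = 0.8838 × 0.9998 × 0.9999 = 0.8835.
Q̄ = (1362/π) × (-0.0153 + 0.8835) = 433.54 × 0.8682 = 376.40 W/m².

376 W/m²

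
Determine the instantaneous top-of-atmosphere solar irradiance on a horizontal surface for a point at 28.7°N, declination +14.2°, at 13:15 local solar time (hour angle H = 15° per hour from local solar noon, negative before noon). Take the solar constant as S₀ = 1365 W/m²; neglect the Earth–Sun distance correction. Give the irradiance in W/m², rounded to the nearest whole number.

1260 W/m²

Hour angle H = 15° × (13.25 − 12) = 18.75°.
cos θ_z = sin(28.7°) sin(14.2°) + cos(28.7°) cos(14.2°) cos(18.75°) = 0.1178 + 0.8052 = 0.9230.
Top-of-atmosphere irradiance = S₀ cos θ_z = 1365 × 0.9230 = 1259.89 W/m².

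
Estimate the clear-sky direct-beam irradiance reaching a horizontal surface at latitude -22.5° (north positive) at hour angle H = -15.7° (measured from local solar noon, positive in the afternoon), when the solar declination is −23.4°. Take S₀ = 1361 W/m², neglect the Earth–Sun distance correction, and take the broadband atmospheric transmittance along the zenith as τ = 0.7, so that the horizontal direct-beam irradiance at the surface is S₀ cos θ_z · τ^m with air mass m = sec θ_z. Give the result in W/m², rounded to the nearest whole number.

912 W/m²

With φ = -22.5°, δ = -23.4°, H = -15.70°: sin φ sin δ = 0.1520, cos φ cos δ cos H = 0.8163, so cos θ_z = 0.9683.
Air mass m = 1/cos θ_z = 1/0.9683 = 1.033; τ^m = 0.7^1.033 = 0.6918.
Surface direct beam = 1361 × 0.9683 × 0.6918 = 911.69 W/m².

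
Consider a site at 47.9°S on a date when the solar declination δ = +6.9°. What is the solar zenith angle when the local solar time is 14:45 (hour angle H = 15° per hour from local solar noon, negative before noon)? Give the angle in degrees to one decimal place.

Hour angle H = 15° × (14.75 − 12) = 41.25°.
cos θ_z = sin(-47.9°) sin(6.9°) + cos(-47.9°) cos(6.9°) cos(41.25°) = -0.0891 + 0.5004 = 0.4113.
θ_z = arccos(0.4113) = 65.71°.

65.7°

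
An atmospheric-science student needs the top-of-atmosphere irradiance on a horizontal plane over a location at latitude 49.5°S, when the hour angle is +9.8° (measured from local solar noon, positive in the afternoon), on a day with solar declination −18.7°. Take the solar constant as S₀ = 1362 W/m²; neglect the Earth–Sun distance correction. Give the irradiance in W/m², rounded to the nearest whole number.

1158 W/m²

cos θ_z = sin φ sin δ + cos φ cos δ cos H = (-0.7604)(-0.3206) + (0.6494)(0.9472)(0.9854) = 0.8499.
Top-of-atmosphere irradiance = S₀ cos θ_z = 1362 × 0.8499 = 1157.56 W/m².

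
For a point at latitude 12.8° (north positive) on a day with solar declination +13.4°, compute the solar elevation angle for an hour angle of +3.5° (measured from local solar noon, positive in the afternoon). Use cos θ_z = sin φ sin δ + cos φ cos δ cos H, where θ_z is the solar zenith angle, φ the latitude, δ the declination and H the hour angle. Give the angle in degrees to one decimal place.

86.5°

cos θ_z = sin(12.8°) sin(13.4°) + cos(12.8°) cos(13.4°) cos(3.50°) = 0.0513 + 0.9468 = 0.9981.
θ_z = arccos(0.9981) = 3.53°, so the elevation is 90° − 3.53° = 86.47°.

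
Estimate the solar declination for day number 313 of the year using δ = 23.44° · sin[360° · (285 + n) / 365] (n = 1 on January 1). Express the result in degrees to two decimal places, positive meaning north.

360 × (285 + 313) / 365 = 589.808°; sin(589.808°) = -0.7639.
δ = 23.44 × -0.7639 = -17.906° ≈ -17.91°.

-17.91°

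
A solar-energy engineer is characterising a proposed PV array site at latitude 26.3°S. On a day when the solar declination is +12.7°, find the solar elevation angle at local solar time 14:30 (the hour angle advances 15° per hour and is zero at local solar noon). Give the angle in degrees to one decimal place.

36.6°

Hour angle H = 15° × (14.5 − 12) = 37.50°.
cos θ_z = sin(-26.3°) sin(12.7°) + cos(-26.3°) cos(12.7°) cos(37.50°) = -0.0974 + 0.6938 = 0.5964.
θ_z = arccos(0.5964) = 53.39°, so the elevation is 90° − 53.39° = 36.61°.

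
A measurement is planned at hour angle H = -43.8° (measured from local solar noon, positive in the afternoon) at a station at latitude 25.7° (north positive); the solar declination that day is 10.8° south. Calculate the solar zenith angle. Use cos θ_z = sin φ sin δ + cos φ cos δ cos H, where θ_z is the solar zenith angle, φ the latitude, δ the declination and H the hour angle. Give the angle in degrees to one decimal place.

56.1°

cos θ_z = sin φ sin δ + cos φ cos δ cos H = (0.4337)(-0.1874) + (0.9011)(0.9823)(0.7218) = 0.5576.
θ_z = arccos(0.5576) = 56.11°.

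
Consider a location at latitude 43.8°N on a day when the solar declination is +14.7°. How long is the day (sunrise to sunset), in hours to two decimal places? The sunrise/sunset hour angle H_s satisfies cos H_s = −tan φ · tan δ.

13.94 hours

cos H_s = −tan(43.8°) · tan(14.7°) = -0.2516, so H_s = arccos(-0.2516) = 104.57°.
Day length = 2 H_s / 15° h⁻¹ = 209.14° / 15 = 13.943 h.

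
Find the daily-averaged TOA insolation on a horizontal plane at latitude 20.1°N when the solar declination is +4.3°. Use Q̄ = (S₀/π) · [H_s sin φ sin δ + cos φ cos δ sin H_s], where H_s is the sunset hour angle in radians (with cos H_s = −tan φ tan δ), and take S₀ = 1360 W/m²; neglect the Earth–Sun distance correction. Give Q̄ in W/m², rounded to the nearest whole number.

−tan φ tan δ = −(0.3659)(0.0752) = -0.0275; H_s = arccos(-0.0275) = 91.58°. In radians, H_s = 1.5984.
H_s sin φ sin δ = 1.5984 × 0.3437 × 0.0750 = 0.0412.
cos φ cos δ sin H_s = 0.9391 × 0.9972 × 0.9996 = 0.9361.
Q̄ = (1360/π) × (0.0412 + 0.9361) = 432.90 × 0.9773 = 423.07 W/m².

423 W/m²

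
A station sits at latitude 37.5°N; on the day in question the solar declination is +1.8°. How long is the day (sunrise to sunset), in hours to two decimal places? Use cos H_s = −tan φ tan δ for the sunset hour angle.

cos H_s = −tan(37.5°) · tan(1.8°) = -0.0241, so H_s = arccos(-0.0241) = 91.38°.
Day length = 2 H_s / 15° h⁻¹ = 182.76° / 15 = 12.184 h.

12.18 hours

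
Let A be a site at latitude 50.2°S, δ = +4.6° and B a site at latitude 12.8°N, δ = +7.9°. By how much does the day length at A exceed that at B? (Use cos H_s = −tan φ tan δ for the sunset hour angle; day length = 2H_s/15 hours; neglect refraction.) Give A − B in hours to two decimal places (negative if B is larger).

A: H_s = arccos(−tan -50.2° · tan 4.6°) = 84.46°, so 2H_s/15 = 11.2613 h.
B: H_s = arccos(−tan 12.8° · tan 7.9°) = 91.81°, so 2H_s/15 = 12.2413 h.
A − B = 11.2613 − 12.2413 = -0.9800 h.

-0.98 h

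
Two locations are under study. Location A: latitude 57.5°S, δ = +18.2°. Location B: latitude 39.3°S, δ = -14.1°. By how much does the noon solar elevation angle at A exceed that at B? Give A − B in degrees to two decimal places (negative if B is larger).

A: 90° − |-57.5 − (18.2)| = 14.30°.
B: 90° − |-39.3 − (-14.1)| = 64.80°.
A − B = 14.30 − 64.80 = -50.50°.

-50.50°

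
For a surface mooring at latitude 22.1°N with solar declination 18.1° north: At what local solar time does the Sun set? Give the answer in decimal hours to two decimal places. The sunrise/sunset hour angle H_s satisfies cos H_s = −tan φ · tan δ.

cos H_s = −tan(22.1°) · tan(18.1°) = -0.1327, so H_s = arccos(-0.1327) = 97.63°.
Sunset is at 12 + H_s/15 = 12 + 6.509 = 18.509 h local solar time.

18.51 h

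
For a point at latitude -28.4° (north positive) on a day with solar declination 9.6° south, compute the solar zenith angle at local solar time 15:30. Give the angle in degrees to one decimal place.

52.6°

Hour angle H = 15° × (15.5 − 12) = 52.50°.
With φ = -28.4°, δ = -9.6°, H = 52.50°: sin φ sin δ = 0.0793, cos φ cos δ cos H = 0.5280, so cos θ_z = 0.6073.
θ_z = arccos(0.6073) = 52.61°.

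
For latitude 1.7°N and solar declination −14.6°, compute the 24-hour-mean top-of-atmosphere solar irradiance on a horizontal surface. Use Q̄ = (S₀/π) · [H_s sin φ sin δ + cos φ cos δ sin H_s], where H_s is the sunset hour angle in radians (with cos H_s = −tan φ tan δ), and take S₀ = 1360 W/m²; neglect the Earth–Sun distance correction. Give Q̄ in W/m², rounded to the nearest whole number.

414 W/m²

The sunset hour angle satisfies cos H_s = −tan φ tan δ = 0.0077, giving H_s = 89.56°. In radians, H_s = 1.5631.
H_s sin φ sin δ = 1.5631 × 0.0297 × -0.2521 = -0.0117.
cos φ cos δ sin H_s = 0.9996 × 0.9677 × 1.0000 = 0.9673.
Q̄ = (1360/π) × (-0.0117 + 0.9673) = 432.90 × 0.9556 = 413.68 W/m².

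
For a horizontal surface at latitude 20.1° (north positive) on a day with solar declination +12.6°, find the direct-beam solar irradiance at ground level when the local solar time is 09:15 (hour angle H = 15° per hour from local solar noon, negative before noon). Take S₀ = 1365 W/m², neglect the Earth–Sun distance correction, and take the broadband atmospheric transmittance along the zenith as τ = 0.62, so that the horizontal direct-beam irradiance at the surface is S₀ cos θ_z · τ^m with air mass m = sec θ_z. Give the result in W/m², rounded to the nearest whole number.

558 W/m²

Hour angle H = 15° × (9.25 − 12) = -41.25°.
With φ = 20.1°, δ = 12.6°, H = -41.25°: sin φ sin δ = 0.0750, cos φ cos δ cos H = 0.6890, so cos θ_z = 0.7640.
Air mass m = 1/cos θ_z = 1/0.7640 = 1.309; τ^m = 0.62^1.309 = 0.5349.
Surface direct beam = 1365 × 0.7640 × 0.5349 = 557.83 W/m².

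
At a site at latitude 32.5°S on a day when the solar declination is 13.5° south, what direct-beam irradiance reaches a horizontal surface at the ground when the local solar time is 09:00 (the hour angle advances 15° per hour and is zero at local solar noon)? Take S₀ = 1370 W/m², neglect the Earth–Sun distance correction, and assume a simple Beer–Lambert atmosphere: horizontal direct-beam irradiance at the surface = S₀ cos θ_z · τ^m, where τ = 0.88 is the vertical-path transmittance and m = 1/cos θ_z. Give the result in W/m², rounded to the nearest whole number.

Hour angle H = 15° × (9 − 12) = -45.00°.
cos θ_z = sin φ sin δ + cos φ cos δ cos H = (-0.5373)(-0.2334) + (0.8434)(0.9724)(0.7071) = 0.7053.
Air mass m = 1/cos θ_z = 1/0.7053 = 1.418; τ^m = 0.88^1.418 = 0.8342.
Surface direct beam = 1370 × 0.7053 × 0.8342 = 806.05 W/m².

806 W/m²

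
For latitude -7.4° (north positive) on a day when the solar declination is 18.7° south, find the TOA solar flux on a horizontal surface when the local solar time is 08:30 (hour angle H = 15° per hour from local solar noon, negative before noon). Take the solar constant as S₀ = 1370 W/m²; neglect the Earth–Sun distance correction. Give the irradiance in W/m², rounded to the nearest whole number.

840 W/m²

Hour angle H = 15° × (8.5 − 12) = -52.50°.
cos θ_z = sin φ sin δ + cos φ cos δ cos H = (-0.1288)(-0.3206) + (0.9917)(0.9472)(0.6088) = 0.6132.
Top-of-atmosphere irradiance = S₀ cos θ_z = 1370 × 0.6132 = 840.08 W/m².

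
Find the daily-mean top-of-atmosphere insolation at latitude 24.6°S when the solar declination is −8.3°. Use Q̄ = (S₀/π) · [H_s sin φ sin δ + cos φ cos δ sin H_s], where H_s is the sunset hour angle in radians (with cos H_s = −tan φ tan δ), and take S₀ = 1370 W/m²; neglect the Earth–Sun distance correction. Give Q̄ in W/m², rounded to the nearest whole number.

The sunset hour angle satisfies cos H_s = −tan φ tan δ = -0.0668, giving H_s = 93.83°. In radians, H_s = 1.6376.
H_s sin φ sin δ = 1.6376 × -0.4163 × -0.1444 = 0.0984.
cos φ cos δ sin H_s = 0.9092 × 0.9895 × 0.9978 = 0.8977.
Q̄ = (1370/π) × (0.0984 + 0.8977) = 436.08 × 0.9961 = 434.38 W/m².

434 W/m²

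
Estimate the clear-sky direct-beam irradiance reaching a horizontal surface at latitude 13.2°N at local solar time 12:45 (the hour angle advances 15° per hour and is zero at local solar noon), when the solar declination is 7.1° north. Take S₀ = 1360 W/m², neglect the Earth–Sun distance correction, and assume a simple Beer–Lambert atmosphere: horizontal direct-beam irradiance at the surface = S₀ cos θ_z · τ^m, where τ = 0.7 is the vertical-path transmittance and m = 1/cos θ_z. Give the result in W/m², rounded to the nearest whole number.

921 W/m²

Hour angle H = 15° × (12.75 − 12) = 11.25°.
With φ = 13.2°, δ = 7.1°, H = 11.25°: sin φ sin δ = 0.0282, cos φ cos δ cos H = 0.9475, so cos θ_z = 0.9757.
Air mass m = 1/cos θ_z = 1/0.9757 = 1.025; τ^m = 0.7^1.025 = 0.6938.
Surface direct beam = 1360 × 0.9757 × 0.6938 = 920.64 W/m².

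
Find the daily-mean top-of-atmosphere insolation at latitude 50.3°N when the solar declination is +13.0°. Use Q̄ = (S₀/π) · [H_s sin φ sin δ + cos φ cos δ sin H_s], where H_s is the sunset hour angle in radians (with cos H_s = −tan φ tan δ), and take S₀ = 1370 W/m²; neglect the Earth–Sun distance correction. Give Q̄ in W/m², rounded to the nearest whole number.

401 W/m²

−tan φ tan δ = −(1.2045)(0.2309) = -0.2781; H_s = arccos(-0.2781) = 106.15°. In radians, H_s = 1.8527.
H_s sin φ sin δ = 1.8527 × 0.7694 × 0.2250 = 0.3207.
cos φ cos δ sin H_s = 0.6388 × 0.9744 × 0.9605 = 0.5979.
Q̄ = (1370/π) × (0.3207 + 0.5979) = 436.08 × 0.9186 = 400.58 W/m².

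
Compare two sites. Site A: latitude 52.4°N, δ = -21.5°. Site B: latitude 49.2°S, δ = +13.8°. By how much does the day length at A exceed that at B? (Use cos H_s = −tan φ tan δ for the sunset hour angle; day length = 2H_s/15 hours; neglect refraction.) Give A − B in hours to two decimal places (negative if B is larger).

-1.90 h

A: H_s = arccos(−tan 52.4° · tan -21.5°) = 59.24°, so 2H_s/15 = 7.8987 h.
B: H_s = arccos(−tan -49.2° · tan 13.8°) = 73.47°, so 2H_s/15 = 9.7960 h.
A − B = 7.8987 − 9.7960 = -1.8973 h.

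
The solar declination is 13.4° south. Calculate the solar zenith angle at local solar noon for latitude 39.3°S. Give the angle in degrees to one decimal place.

25.9°

At local solar noon the hour angle is zero, so the zenith angle is |φ − δ| = |-39.3° − (-13.4°)| = 25.9°.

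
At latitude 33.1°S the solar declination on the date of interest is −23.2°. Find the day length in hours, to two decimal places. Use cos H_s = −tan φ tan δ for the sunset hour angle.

14.16 hours

cos H_s = −tan(-33.1°) · tan(-23.2°) = -0.2794, so H_s = arccos(-0.2794) = 106.22°.
Day length = 2 H_s / 15° h⁻¹ = 212.44° / 15 = 14.163 h.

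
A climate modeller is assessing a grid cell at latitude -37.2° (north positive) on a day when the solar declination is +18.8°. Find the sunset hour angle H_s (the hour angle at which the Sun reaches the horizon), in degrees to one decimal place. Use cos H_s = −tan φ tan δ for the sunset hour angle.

75.0°

cos H_s = −tan(-37.2°) · tan(18.8°) = 0.2584, so H_s = arccos(0.2584) = 75.02°.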